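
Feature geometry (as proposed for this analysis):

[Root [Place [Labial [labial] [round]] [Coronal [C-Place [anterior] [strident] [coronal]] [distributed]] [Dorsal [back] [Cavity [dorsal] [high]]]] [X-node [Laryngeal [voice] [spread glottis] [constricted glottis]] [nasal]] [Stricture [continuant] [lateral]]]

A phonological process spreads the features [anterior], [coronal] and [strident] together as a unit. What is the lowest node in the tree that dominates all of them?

C-Place

[anterior] is immediately dominated by C-Place.
[coronal] is immediately dominated by C-Place.
[strident] is immediately dominated by C-Place.
These paths first converge at C-Place; no daughter of C-Place dominates all 3 features, so C-Place is the minimal constituent.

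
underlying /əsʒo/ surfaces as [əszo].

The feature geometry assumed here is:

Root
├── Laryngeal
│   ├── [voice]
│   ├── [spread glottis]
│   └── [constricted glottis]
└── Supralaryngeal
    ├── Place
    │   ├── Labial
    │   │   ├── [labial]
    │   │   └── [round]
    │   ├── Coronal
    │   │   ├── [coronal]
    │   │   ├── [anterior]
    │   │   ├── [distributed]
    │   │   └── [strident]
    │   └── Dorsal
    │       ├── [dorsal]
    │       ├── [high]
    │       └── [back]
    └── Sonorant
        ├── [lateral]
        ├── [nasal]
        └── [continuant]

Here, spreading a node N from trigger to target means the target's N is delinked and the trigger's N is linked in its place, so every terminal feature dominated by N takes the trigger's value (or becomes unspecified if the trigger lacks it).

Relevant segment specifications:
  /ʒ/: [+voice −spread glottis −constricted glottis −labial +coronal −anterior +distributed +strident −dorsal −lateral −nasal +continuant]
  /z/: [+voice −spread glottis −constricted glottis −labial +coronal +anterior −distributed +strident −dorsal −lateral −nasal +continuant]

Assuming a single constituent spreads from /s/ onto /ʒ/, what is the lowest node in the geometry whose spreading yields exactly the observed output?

Coronal

/ʒ/ and [z] differ in [anterior], [distributed]; every other specified feature is identical.
The smallest constituent containing every changed terminal is Coronal — each of its daughters lacks at least one of the affected features.
Delinking /ʒ/'s Coronal and associating /s/'s Coronal gives precisely the feature bundle of [z].
[voice], a feature on which the two segments disagree outside Coronal, is unchanged — nothing dominating it spread, and Coronal is the minimal sufficient constituent.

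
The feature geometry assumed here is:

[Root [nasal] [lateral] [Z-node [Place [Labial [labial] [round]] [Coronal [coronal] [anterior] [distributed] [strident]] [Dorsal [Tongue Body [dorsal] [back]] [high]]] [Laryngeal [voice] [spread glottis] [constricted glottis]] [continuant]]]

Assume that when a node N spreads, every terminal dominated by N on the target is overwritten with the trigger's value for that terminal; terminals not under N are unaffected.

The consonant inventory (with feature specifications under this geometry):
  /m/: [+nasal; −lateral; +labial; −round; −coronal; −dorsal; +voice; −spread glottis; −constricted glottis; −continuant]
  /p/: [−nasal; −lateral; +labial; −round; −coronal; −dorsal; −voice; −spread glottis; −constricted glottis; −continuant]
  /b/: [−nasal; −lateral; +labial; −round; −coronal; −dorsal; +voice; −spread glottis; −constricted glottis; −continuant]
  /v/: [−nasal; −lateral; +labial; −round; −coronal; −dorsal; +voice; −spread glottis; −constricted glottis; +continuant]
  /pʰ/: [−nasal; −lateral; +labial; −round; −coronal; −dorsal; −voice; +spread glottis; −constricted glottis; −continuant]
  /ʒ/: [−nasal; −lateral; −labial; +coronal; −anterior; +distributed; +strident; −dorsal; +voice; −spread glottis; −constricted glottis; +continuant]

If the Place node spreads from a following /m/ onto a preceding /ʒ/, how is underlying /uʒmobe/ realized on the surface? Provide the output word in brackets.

Place immediately or transitively dominates [labial], [round], [coronal], [anterior], [distributed], [strident], [dorsal], [back], [high].
Spreading Place from /m/ onto /ʒ/ replaces those values with /m/'s: [+labial], [−round], [−coronal], [−dorsal]. Features outside Place ([nasal], [lateral], [voice], …) stay as in /ʒ/.
Among the inventory, only /v/ has exactly this specification, giving the surface form [uvmobe].

[uvmobe]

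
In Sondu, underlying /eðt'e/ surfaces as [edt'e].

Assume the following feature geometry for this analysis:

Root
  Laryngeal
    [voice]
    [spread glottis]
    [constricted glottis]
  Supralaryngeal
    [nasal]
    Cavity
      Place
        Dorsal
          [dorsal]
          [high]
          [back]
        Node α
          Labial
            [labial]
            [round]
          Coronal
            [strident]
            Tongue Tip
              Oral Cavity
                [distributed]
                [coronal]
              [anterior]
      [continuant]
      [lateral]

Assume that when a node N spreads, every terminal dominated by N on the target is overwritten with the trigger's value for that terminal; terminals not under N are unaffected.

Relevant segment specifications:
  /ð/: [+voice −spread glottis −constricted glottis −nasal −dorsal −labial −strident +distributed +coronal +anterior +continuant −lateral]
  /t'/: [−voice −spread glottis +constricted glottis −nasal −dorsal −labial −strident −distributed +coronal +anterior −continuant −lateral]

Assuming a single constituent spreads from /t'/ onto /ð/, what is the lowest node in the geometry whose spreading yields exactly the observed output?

Cavity

/ð/ and [d] differ in [continuant], [distributed]; every other specified feature is identical.
Tracing each changed feature up the tree, the paths first meet at Cavity; any lower node misses at least one of them.
Delinking /ð/'s Cavity and associating /t'/'s Cavity gives precisely the feature bundle of [d].
[constricted glottis], [voice] stay as in /ð/ although /t'/ differs there, so no node dominating them spread; among the remaining candidates Cavity is the lowest that derives the output.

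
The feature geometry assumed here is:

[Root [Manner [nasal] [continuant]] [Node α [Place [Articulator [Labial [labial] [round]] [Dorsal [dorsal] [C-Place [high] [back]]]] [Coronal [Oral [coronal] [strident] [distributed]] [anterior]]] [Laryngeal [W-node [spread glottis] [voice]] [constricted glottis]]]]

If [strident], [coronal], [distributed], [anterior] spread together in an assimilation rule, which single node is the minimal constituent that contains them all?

Coronal

[strident]: Root > Node α > Place > Coronal > Oral > [strident].
[coronal]: Root > Node α > Place > Coronal > Oral > [coronal].
[distributed]: Root > Node α > Place > Coronal > Oral > [distributed].
[anterior]: Root > Node α > Place > Coronal > [anterior].
These paths first converge at Coronal; no daughter of Coronal dominates all 4 features, so Coronal is the minimal constituent.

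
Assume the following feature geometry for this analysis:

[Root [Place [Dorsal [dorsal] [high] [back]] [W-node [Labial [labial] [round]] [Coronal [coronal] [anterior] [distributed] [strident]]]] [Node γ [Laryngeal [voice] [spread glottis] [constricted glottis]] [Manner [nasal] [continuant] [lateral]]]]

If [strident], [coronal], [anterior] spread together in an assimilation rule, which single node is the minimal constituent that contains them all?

Coronal

[strident] is immediately dominated by Coronal.
[coronal] is immediately dominated by Coronal.
[anterior] is immediately dominated by Coronal.
The lowest node appearing on every path is Coronal; each proper daughter of Coronal fails to dominate at least one of the listed features.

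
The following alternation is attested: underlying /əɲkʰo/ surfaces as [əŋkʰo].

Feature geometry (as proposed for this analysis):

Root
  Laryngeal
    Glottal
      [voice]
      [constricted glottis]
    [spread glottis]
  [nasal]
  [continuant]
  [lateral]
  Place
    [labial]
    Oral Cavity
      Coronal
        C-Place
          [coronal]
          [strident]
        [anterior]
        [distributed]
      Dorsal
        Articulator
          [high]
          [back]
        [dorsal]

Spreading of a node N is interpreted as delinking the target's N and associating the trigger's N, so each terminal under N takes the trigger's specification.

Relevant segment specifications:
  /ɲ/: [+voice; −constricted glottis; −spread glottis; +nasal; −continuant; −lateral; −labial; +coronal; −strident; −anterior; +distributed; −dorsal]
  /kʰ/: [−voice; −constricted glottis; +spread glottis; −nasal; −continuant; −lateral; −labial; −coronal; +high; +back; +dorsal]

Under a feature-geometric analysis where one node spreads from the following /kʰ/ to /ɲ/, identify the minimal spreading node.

Oral Cavity

Feature comparison: [coronal], [anterior], [distributed], [strident], [dorsal], [high], [back] differ between /ɲ/ and [ŋ]; the remaining terminals match.
Tracing each changed feature up the tree, the paths first meet at Oral Cavity; any lower node misses at least one of them.
Delinking /ɲ/'s Oral Cavity and associating /kʰ/'s Oral Cavity gives precisely the feature bundle of [ŋ].
[voice], [spread glottis] stay as in /ɲ/ although /kʰ/ differs there, so no node dominating them spread; among the remaining candidates Oral Cavity is the lowest that derives the output.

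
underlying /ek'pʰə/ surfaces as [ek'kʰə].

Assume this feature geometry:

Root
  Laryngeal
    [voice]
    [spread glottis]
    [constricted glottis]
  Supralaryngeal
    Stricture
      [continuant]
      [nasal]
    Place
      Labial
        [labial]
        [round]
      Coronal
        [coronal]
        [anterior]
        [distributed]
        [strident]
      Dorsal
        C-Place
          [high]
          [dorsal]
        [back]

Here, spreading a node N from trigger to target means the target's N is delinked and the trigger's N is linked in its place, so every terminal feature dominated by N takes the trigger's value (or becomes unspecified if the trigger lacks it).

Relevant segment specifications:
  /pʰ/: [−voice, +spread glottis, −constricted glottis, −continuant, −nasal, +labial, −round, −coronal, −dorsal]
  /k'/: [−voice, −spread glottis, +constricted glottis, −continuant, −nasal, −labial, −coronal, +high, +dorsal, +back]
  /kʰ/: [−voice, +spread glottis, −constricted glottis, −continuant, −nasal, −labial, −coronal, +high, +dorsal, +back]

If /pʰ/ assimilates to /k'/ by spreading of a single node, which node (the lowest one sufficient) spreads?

/pʰ/ and [kʰ] differ in [labial], [round], [dorsal], [high], [back]; every other specified feature is identical.
In this geometry the lowest node dominating all of them is Place: every daughter of Place dominates only a proper subset, so no lower node suffices.
Spreading Place from /k'/ overwrites each of those terminals with /k'/'s values, yielding exactly [kʰ].
Features on which the two segments disagree outside Place, such as [spread glottis], [constricted glottis], are unchanged — nothing dominating them spread, and Place is the minimal sufficient constituent.

Place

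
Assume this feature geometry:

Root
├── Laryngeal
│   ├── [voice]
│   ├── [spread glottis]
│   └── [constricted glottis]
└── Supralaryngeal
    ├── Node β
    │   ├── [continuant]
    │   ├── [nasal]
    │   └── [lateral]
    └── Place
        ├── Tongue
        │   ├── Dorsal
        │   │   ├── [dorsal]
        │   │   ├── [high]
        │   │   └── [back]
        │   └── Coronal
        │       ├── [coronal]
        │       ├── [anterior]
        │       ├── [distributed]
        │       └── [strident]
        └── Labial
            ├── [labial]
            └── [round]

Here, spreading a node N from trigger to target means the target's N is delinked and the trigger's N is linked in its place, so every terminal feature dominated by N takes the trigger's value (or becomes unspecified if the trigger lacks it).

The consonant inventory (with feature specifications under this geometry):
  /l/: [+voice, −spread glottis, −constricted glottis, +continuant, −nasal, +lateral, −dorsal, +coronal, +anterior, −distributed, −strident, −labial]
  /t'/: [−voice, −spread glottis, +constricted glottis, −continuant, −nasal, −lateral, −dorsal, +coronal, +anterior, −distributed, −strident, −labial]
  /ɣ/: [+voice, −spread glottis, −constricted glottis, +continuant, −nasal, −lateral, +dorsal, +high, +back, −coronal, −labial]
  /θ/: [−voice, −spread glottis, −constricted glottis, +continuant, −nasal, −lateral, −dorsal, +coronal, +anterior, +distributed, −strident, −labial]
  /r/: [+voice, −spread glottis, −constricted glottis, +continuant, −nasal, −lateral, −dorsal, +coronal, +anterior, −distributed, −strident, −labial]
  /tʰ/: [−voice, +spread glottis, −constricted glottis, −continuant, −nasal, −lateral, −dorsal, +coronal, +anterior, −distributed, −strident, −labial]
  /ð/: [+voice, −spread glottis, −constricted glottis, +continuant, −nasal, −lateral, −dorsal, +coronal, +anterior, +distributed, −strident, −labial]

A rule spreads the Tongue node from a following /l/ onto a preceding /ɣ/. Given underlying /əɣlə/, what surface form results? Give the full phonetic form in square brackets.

[ərlə]

Tongue immediately or transitively dominates [dorsal], [high], [back], [coronal], [anterior], [distributed], [strident].
Spreading Tongue from /l/ onto /ɣ/ replaces those values with /l/'s: [−dorsal], [+coronal], [+anterior], [−distributed], [−strident]. Features outside Tongue ([voice], [spread glottis], [constricted glottis], …) stay as in /ɣ/.
This feature bundle is that of [r], so /əɣlə/ surfaces as [ərlə].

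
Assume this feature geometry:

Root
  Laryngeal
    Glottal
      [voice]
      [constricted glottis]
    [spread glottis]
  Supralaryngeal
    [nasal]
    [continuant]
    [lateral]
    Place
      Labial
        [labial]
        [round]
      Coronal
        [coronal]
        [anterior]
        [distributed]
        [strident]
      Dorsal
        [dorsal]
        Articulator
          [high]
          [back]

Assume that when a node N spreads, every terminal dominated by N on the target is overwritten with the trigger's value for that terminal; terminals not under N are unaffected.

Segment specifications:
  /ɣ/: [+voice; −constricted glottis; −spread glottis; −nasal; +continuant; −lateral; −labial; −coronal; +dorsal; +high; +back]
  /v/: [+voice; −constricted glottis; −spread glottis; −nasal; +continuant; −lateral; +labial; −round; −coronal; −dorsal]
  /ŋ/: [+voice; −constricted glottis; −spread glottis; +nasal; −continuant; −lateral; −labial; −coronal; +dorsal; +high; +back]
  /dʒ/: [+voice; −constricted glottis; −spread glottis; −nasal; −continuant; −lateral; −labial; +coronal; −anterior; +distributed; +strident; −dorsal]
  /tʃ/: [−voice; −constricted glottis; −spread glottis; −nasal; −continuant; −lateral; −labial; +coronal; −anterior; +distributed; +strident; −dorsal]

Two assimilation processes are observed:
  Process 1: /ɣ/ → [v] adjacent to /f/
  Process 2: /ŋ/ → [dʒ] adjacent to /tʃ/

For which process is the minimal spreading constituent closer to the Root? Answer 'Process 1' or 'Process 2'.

Process 1: the features that change are [labial], [round], [dorsal], [high], [back]; the minimal node is Place (depth 2).
Process 2 alters [nasal], [coronal], [anterior], [distributed], [strident], [dorsal], [high], [back]; the lowest common ancestor is Supralaryngeal (depth 1 from Root).
Supralaryngeal is closer to Root than Place, so Process 2 spreads the higher node.

Process 2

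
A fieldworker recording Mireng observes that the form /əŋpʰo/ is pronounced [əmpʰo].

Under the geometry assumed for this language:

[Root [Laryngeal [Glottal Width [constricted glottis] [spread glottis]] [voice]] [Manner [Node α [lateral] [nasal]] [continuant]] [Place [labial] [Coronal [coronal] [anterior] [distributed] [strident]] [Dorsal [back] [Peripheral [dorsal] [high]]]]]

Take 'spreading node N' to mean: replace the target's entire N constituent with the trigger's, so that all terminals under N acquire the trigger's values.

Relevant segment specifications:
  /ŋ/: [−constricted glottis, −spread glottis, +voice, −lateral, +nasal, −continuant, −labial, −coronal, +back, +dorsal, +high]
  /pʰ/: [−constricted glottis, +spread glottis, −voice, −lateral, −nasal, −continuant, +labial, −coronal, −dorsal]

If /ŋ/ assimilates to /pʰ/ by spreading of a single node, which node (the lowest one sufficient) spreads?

Feature comparison: [labial], [dorsal], [high], [back] differ between /ŋ/ and [m]; the remaining terminals match.
In this geometry the lowest node dominating all of them is Place: every daughter of Place dominates only a proper subset, so no lower node suffices.
Delinking /ŋ/'s Place and associating /pʰ/'s Place gives precisely the feature bundle of [m].
Had Root spread, [nasal], [spread glottis] would have taken /pʰ/'s values; they stay as in /ŋ/, confirming the spreading constituent is exactly Place.

Place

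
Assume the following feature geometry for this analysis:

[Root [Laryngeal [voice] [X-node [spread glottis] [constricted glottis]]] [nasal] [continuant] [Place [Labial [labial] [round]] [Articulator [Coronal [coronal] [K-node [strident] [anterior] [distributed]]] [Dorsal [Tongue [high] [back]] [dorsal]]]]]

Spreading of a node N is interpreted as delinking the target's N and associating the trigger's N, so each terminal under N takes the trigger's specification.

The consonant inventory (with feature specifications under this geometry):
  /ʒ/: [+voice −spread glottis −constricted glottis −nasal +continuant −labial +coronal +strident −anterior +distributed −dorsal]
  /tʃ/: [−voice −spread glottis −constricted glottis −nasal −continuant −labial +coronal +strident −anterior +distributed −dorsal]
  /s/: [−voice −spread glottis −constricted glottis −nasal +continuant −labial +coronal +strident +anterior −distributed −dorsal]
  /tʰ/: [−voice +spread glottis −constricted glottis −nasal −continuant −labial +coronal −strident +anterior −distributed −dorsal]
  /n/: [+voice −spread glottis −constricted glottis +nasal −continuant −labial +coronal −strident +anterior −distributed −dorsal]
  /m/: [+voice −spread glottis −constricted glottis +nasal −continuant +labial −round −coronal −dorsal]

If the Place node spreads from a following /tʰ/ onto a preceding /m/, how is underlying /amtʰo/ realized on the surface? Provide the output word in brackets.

Terminals under Place in this geometry: [labial], [round], [coronal], [strident], [anterior], [distributed], [high], [back], [dorsal].
Spreading Place from /tʰ/ onto /m/ replaces those values with /tʰ/'s: [−labial], [+coronal], [−strident], [+anterior], [−distributed], [−dorsal]. Features outside Place ([voice], [spread glottis], [constricted glottis], …) stay as in /m/.
The resulting bundle matches /n/ in the inventory; substituting it for /m/ gives [antʰo].

[antʰo]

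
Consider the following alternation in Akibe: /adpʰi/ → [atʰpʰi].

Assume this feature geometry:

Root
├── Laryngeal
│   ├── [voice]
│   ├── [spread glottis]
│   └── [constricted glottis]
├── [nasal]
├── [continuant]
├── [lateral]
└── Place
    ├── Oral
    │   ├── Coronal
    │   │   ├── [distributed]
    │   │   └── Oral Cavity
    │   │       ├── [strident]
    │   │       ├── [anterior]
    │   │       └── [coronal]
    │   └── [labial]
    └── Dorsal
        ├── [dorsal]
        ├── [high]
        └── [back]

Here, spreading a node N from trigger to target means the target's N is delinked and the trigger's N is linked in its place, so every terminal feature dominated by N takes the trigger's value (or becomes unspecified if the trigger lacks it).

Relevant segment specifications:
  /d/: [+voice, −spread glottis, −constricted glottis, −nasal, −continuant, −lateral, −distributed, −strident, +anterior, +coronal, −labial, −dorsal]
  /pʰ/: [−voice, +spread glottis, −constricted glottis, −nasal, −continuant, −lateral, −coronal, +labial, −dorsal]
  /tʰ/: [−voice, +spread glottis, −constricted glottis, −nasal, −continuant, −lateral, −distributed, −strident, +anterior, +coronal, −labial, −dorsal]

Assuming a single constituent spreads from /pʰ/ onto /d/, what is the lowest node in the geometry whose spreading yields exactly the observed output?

Feature comparison: [voice], [spread glottis] differ between /d/ and [tʰ]; the remaining terminals match.
Tracing each changed feature up the tree, the paths first meet at Laryngeal; any lower node misses at least one of them.
Spreading Laryngeal from /pʰ/ overwrites each of those terminals with /pʰ/'s values, yielding exactly [tʰ].
Since [labial], [coronal] are preserved even though /pʰ/ disagrees there, no node above Laryngeal spread.

Laryngeal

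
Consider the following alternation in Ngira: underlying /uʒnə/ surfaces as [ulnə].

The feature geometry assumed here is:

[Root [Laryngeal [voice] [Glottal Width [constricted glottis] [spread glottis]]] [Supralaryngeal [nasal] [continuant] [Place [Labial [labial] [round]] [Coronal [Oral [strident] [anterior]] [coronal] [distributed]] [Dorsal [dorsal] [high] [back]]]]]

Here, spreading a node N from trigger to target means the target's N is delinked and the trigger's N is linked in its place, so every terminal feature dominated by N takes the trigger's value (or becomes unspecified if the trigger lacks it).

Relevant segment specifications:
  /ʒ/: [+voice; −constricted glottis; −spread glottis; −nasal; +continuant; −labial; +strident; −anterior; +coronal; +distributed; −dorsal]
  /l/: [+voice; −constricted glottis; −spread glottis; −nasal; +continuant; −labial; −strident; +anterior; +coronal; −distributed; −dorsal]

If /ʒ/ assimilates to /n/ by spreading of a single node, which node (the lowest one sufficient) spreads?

Coronal

Comparing /ʒ/ with its surface form [l], the features that change are [anterior], [distributed], [strident].
The smallest constituent containing every changed terminal is Coronal — each of its daughters lacks at least one of the affected features.
Spreading Coronal from /n/ overwrites each of those terminals with /n/'s values, yielding exactly [l].
Features on which the two segments disagree outside Coronal, such as [nasal], [continuant], are unchanged — nothing dominating them spread, and Coronal is the minimal sufficient constituent.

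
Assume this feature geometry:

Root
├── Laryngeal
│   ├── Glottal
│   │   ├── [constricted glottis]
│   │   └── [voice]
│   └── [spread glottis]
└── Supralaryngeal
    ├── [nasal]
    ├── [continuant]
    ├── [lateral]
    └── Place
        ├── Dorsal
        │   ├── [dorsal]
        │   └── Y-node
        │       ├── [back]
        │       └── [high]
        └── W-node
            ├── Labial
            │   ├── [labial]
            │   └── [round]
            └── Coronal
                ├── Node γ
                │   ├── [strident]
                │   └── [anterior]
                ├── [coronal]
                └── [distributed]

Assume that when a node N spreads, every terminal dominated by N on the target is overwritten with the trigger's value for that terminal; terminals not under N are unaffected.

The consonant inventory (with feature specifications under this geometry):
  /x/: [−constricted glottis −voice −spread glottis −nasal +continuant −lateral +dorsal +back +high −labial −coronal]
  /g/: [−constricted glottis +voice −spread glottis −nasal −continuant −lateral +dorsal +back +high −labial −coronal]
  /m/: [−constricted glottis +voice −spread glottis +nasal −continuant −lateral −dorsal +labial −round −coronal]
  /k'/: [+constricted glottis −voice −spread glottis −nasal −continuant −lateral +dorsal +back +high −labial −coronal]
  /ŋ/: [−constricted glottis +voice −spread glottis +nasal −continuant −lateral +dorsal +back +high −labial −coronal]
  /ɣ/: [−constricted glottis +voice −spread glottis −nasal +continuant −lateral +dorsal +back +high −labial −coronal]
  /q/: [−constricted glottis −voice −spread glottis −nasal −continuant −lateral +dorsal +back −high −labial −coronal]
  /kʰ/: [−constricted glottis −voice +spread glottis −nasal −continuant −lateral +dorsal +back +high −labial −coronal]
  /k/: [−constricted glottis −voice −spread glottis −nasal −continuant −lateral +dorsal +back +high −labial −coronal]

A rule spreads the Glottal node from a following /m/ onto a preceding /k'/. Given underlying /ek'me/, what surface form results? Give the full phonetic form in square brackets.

[egme]

Terminals under Glottal in this geometry: [constricted glottis], [voice].
After delinking /k'/'s Glottal and linking /m/'s, the affected terminals become [−constricted glottis], [+voice]; [spread glottis], [nasal], [continuant], … (outside Glottal) are retained from /k'/.
This feature bundle is that of [g], so /ek'me/ surfaces as [egme].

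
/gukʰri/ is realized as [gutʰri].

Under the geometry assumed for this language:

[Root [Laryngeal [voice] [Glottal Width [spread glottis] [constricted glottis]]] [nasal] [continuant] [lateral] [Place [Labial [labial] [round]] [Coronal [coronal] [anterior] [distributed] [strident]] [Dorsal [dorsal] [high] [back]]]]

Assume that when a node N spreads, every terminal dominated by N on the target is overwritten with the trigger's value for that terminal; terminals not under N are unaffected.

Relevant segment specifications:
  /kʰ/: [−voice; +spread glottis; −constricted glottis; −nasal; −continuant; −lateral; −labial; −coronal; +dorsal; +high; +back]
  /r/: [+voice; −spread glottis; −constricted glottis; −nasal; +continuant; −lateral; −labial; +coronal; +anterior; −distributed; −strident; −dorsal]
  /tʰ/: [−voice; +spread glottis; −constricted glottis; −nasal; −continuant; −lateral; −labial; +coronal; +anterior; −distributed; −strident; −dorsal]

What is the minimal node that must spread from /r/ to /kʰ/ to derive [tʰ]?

Place

The alternation /kʰ/ → [tʰ] changes [coronal], [anterior], [distributed], [strident], [dorsal], [high], [back] and nothing else.
These terminals are all dominated by Place, and no proper subconstituent of Place covers them all; Place is their lowest common ancestor.
If Place spreads, every terminal under it takes /r/'s value, producing [tʰ] as observed.
[voice], [spread glottis] — on which /r/ differs from /kʰ/ — are unchanged, so Root cannot have spread; the constituent is no larger than Place.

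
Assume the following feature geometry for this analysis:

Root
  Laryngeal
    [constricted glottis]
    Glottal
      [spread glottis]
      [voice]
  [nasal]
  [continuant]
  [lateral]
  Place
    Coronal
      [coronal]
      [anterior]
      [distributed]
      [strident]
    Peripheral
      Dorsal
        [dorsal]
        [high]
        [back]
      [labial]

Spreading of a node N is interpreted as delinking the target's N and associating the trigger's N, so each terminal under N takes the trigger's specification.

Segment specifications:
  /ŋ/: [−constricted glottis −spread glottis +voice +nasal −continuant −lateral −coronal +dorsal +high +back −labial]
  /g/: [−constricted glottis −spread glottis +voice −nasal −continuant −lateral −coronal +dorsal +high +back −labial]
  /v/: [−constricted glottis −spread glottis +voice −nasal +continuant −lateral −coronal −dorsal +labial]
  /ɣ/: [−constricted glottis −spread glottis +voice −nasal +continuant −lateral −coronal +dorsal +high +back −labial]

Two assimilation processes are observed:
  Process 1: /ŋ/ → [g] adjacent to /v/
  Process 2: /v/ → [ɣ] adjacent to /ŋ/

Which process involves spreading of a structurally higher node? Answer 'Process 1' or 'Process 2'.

Process 1: the feature that changes is [nasal]; the minimal node is [nasal] (depth 1).
Process 2: the features that change are [labial], [dorsal], [high], [back]; the minimal node is Peripheral (depth 2).
Depth 1 < depth 2; Process 1 involves the structurally higher constituent [nasal].

Process 1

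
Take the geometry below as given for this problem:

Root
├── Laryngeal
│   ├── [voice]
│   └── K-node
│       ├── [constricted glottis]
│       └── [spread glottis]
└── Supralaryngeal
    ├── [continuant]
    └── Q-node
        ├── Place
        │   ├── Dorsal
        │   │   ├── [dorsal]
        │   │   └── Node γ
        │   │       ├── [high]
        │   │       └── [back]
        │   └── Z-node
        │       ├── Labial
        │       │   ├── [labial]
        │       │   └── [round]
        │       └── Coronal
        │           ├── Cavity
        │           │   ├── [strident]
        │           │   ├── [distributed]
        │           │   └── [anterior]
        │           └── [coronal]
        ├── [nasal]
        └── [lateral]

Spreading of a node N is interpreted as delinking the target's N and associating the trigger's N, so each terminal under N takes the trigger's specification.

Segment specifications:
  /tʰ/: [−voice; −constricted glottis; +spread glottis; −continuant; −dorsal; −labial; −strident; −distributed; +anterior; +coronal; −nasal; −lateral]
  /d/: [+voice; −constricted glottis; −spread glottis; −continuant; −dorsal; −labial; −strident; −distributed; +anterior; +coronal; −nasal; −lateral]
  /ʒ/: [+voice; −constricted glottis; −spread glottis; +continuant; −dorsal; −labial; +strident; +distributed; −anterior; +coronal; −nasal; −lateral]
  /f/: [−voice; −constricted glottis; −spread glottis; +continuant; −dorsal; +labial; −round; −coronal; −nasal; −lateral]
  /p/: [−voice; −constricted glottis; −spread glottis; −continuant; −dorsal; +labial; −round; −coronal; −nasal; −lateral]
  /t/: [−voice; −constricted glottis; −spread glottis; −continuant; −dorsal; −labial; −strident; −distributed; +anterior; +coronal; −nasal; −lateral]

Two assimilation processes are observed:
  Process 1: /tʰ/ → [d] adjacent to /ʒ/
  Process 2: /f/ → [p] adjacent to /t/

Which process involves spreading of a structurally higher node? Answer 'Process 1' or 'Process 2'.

Process 1 alters [voice], [spread glottis]; the lowest common ancestor is Laryngeal (depth 1 from Root).
In Process 2, [continuant] changes, so the minimal spreading node is [continuant] at depth 2.
Depth 1 < depth 2; Process 1 involves the structurally higher constituent Laryngeal.

Process 1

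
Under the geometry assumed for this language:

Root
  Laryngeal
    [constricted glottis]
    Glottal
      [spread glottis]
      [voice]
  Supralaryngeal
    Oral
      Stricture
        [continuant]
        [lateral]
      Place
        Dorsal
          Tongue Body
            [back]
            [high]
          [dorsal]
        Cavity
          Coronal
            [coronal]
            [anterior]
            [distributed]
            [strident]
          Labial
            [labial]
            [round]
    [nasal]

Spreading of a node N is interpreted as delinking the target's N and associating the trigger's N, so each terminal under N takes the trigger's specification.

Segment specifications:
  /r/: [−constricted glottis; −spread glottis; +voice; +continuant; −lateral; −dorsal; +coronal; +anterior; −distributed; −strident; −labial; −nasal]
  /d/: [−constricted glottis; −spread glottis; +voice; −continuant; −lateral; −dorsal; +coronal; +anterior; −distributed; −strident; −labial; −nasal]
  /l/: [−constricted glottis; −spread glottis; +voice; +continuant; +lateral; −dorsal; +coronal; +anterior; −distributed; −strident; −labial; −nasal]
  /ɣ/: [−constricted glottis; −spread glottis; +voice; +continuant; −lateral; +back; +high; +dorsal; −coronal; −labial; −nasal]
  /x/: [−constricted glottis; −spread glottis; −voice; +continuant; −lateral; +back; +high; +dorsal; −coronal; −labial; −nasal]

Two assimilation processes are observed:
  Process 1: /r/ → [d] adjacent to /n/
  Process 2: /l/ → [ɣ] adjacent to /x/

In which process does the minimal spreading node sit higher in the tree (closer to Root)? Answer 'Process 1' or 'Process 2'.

Process 1 alters [continuant]; the lowest dominating node is [continuant] (depth 4 from Root).
In Process 2, [lateral], [coronal], [anterior], [distributed], [strident], [dorsal], [high], [back] change, so the minimal spreading node is Oral at depth 2.
Oral is closer to Root than [continuant], so Process 2 spreads the higher node.

Process 2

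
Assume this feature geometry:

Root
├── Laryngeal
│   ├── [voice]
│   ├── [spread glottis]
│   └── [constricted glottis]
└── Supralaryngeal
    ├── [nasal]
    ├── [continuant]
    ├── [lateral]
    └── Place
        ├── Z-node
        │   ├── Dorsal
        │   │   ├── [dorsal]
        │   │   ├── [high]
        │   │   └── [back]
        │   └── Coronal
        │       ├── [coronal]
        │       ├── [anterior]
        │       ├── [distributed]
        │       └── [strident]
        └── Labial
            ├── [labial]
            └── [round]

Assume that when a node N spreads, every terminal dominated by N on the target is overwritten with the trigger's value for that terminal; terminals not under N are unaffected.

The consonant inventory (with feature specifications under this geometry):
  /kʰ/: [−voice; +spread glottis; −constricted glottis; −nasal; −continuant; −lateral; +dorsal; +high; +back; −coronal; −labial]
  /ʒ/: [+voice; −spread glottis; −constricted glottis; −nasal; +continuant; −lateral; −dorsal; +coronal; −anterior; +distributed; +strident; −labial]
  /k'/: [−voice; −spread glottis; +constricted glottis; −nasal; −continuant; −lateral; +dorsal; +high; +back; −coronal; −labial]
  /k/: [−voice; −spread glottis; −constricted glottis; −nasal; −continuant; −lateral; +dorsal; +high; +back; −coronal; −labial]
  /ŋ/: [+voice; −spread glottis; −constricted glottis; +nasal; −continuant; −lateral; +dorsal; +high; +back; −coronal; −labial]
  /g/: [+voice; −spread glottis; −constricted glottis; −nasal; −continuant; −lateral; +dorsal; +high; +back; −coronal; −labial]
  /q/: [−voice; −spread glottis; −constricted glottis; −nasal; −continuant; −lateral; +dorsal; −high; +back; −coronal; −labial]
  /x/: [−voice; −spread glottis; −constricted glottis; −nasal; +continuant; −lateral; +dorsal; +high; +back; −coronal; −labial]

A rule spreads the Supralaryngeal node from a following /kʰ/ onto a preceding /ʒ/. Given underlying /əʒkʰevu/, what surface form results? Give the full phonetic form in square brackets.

[əgkʰevu]

The Supralaryngeal node dominates the terminals [nasal], [continuant], [lateral], [dorsal], [high], [back], [coronal], [anterior], [distributed], [strident], [labial], [round].
Spreading Supralaryngeal from /kʰ/ onto /ʒ/ replaces those values with /kʰ/'s: [−nasal], [−continuant], [−lateral], [+dorsal], [+high], [+back], [−coronal], [−labial]. Features outside Supralaryngeal ([voice], [spread glottis], [constricted glottis]) stay as in /ʒ/.
Among the inventory, only /g/ has exactly this specification, giving the surface form [əgkʰevu].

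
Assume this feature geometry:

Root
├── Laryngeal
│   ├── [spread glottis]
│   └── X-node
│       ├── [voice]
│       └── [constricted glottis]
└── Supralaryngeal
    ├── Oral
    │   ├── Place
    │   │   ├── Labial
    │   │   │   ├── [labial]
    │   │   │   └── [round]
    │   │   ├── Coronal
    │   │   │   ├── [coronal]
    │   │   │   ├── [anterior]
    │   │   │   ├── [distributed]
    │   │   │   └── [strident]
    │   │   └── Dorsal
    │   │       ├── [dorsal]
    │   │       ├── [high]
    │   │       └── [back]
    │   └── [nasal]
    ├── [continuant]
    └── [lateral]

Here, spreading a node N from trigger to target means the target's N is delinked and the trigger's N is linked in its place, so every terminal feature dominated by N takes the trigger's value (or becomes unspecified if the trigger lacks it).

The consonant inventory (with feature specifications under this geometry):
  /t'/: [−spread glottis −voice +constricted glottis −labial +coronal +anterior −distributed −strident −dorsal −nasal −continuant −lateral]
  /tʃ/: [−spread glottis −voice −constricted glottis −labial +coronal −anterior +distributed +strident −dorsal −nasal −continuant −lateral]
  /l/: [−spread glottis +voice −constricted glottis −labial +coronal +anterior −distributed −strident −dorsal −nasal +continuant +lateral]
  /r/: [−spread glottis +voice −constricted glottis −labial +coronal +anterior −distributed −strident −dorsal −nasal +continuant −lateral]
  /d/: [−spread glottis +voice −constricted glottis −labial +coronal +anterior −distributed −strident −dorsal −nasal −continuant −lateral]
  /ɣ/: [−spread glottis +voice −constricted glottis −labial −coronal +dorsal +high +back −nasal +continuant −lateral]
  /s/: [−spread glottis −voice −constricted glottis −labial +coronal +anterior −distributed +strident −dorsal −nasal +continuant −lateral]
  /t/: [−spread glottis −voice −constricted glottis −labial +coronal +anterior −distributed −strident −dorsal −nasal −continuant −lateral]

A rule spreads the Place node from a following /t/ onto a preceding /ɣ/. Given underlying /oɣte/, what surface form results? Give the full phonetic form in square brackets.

[orte]

Terminals under Place in this geometry: [labial], [round], [coronal], [anterior], [distributed], [strident], [dorsal], [high], [back].
Spreading Place from /t/ onto /ɣ/ replaces those values with /t/'s: [−labial], [+coronal], [+anterior], [−distributed], [−strident], [−dorsal]. Features outside Place ([spread glottis], [voice], [constricted glottis], …) stay as in /ɣ/.
The resulting bundle matches /r/ in the inventory; substituting it for /ɣ/ gives [orte].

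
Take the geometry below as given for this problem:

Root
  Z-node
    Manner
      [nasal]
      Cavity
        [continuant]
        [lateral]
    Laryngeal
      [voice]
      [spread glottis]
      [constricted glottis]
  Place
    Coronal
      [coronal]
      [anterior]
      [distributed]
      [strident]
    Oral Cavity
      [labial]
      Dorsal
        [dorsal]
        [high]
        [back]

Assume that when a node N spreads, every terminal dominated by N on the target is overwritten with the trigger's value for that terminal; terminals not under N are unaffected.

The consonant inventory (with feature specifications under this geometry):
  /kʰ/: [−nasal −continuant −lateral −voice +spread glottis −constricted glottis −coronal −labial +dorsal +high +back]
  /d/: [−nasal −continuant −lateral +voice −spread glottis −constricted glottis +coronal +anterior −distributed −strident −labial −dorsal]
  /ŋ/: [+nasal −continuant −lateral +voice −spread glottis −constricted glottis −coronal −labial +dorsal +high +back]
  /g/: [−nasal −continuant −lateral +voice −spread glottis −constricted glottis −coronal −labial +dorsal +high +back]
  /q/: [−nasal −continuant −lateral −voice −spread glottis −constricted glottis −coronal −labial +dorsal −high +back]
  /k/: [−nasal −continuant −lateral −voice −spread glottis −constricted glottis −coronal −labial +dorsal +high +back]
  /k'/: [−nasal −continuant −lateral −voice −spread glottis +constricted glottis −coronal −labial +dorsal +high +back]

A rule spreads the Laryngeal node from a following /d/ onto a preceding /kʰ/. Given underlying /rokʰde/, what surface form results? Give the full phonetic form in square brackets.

[rogde]

Laryngeal immediately or transitively dominates [voice], [spread glottis], [constricted glottis].
The target acquires /d/'s values for everything under Laryngeal — [+voice], [−spread glottis], [−constricted glottis] — while keeping its own [nasal], [continuant], [lateral], ….
This feature bundle is that of [g], so /rokʰde/ surfaces as [rogde].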